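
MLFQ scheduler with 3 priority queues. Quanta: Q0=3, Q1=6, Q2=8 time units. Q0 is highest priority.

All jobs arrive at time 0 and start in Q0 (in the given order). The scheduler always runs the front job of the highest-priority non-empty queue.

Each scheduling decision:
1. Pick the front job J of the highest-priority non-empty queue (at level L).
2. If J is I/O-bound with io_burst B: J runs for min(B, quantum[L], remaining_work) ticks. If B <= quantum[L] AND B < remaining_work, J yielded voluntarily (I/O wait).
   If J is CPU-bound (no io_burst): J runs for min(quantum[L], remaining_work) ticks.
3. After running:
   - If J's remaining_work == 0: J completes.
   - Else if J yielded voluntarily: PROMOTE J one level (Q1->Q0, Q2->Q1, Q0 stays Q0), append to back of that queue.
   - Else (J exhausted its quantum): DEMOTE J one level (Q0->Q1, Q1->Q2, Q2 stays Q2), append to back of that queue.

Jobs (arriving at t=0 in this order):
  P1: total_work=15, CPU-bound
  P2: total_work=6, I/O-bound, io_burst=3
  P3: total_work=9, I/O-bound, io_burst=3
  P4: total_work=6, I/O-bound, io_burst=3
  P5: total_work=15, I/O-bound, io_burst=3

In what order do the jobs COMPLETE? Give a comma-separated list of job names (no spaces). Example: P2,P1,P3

Answer: P2,P4,P3,P5,P1

Derivation:
t=0-3: P1@Q0 runs 3, rem=12, quantum used, demote→Q1. Q0=[P2,P3,P4,P5] Q1=[P1] Q2=[]
t=3-6: P2@Q0 runs 3, rem=3, I/O yield, promote→Q0. Q0=[P3,P4,P5,P2] Q1=[P1] Q2=[]
t=6-9: P3@Q0 runs 3, rem=6, I/O yield, promote→Q0. Q0=[P4,P5,P2,P3] Q1=[P1] Q2=[]
t=9-12: P4@Q0 runs 3, rem=3, I/O yield, promote→Q0. Q0=[P5,P2,P3,P4] Q1=[P1] Q2=[]
t=12-15: P5@Q0 runs 3, rem=12, I/O yield, promote→Q0. Q0=[P2,P3,P4,P5] Q1=[P1] Q2=[]
t=15-18: P2@Q0 runs 3, rem=0, completes. Q0=[P3,P4,P5] Q1=[P1] Q2=[]
t=18-21: P3@Q0 runs 3, rem=3, I/O yield, promote→Q0. Q0=[P4,P5,P3] Q1=[P1] Q2=[]
t=21-24: P4@Q0 runs 3, rem=0, completes. Q0=[P5,P3] Q1=[P1] Q2=[]
t=24-27: P5@Q0 runs 3, rem=9, I/O yield, promote→Q0. Q0=[P3,P5] Q1=[P1] Q2=[]
t=27-30: P3@Q0 runs 3, rem=0, completes. Q0=[P5] Q1=[P1] Q2=[]
t=30-33: P5@Q0 runs 3, rem=6, I/O yield, promote→Q0. Q0=[P5] Q1=[P1] Q2=[]
t=33-36: P5@Q0 runs 3, rem=3, I/O yield, promote→Q0. Q0=[P5] Q1=[P1] Q2=[]
t=36-39: P5@Q0 runs 3, rem=0, completes. Q0=[] Q1=[P1] Q2=[]
t=39-45: P1@Q1 runs 6, rem=6, quantum used, demote→Q2. Q0=[] Q1=[] Q2=[P1]
t=45-51: P1@Q2 runs 6, rem=0, completes. Q0=[] Q1=[] Q2=[]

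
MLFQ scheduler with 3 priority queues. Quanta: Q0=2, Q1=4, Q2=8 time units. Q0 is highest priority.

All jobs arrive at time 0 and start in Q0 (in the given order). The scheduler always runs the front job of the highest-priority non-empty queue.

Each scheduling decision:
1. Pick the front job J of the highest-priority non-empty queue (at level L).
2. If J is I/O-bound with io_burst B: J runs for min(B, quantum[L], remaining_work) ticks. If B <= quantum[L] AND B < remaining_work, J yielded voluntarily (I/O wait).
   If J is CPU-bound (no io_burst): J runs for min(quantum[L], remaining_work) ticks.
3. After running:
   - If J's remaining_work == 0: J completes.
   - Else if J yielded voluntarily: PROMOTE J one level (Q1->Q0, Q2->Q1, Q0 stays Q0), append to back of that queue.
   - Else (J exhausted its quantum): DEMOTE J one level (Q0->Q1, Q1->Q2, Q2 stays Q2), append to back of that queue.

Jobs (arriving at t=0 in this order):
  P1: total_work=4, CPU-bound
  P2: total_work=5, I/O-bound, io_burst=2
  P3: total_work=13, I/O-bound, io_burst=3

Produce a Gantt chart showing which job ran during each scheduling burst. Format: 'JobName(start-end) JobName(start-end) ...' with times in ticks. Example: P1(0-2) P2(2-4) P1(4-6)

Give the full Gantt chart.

t=0-2: P1@Q0 runs 2, rem=2, quantum used, demote→Q1. Q0=[P2,P3] Q1=[P1] Q2=[]
t=2-4: P2@Q0 runs 2, rem=3, I/O yield, promote→Q0. Q0=[P3,P2] Q1=[P1] Q2=[]
t=4-6: P3@Q0 runs 2, rem=11, quantum used, demote→Q1. Q0=[P2] Q1=[P1,P3] Q2=[]
t=6-8: P2@Q0 runs 2, rem=1, I/O yield, promote→Q0. Q0=[P2] Q1=[P1,P3] Q2=[]
t=8-9: P2@Q0 runs 1, rem=0, completes. Q0=[] Q1=[P1,P3] Q2=[]
t=9-11: P1@Q1 runs 2, rem=0, completes. Q0=[] Q1=[P3] Q2=[]
t=11-14: P3@Q1 runs 3, rem=8, I/O yield, promote→Q0. Q0=[P3] Q1=[] Q2=[]
t=14-16: P3@Q0 runs 2, rem=6, quantum used, demote→Q1. Q0=[] Q1=[P3] Q2=[]
t=16-19: P3@Q1 runs 3, rem=3, I/O yield, promote→Q0. Q0=[P3] Q1=[] Q2=[]
t=19-21: P3@Q0 runs 2, rem=1, quantum used, demote→Q1. Q0=[] Q1=[P3] Q2=[]
t=21-22: P3@Q1 runs 1, rem=0, completes. Q0=[] Q1=[] Q2=[]

Answer: P1(0-2) P2(2-4) P3(4-6) P2(6-8) P2(8-9) P1(9-11) P3(11-14) P3(14-16) P3(16-19) P3(19-21) P3(21-22)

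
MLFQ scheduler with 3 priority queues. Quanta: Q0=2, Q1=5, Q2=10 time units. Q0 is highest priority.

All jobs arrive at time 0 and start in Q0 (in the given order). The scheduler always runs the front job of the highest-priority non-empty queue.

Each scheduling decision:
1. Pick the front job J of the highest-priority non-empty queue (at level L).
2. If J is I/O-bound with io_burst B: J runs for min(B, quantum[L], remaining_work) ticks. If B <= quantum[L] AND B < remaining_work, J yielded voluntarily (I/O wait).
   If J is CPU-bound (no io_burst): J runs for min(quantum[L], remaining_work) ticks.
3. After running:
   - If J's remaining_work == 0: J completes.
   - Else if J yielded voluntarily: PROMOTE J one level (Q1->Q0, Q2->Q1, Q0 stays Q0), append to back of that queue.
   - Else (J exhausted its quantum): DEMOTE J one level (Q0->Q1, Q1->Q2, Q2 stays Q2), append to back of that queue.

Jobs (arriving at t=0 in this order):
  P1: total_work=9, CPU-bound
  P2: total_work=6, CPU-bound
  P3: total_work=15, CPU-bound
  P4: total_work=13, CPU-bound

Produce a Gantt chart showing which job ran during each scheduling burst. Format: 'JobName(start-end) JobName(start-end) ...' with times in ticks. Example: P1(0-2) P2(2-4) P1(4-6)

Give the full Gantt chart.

Answer: P1(0-2) P2(2-4) P3(4-6) P4(6-8) P1(8-13) P2(13-17) P3(17-22) P4(22-27) P1(27-29) P3(29-37) P4(37-43)

Derivation:
t=0-2: P1@Q0 runs 2, rem=7, quantum used, demote→Q1. Q0=[P2,P3,P4] Q1=[P1] Q2=[]
t=2-4: P2@Q0 runs 2, rem=4, quantum used, demote→Q1. Q0=[P3,P4] Q1=[P1,P2] Q2=[]
t=4-6: P3@Q0 runs 2, rem=13, quantum used, demote→Q1. Q0=[P4] Q1=[P1,P2,P3] Q2=[]
t=6-8: P4@Q0 runs 2, rem=11, quantum used, demote→Q1. Q0=[] Q1=[P1,P2,P3,P4] Q2=[]
t=8-13: P1@Q1 runs 5, rem=2, quantum used, demote→Q2. Q0=[] Q1=[P2,P3,P4] Q2=[P1]
t=13-17: P2@Q1 runs 4, rem=0, completes. Q0=[] Q1=[P3,P4] Q2=[P1]
t=17-22: P3@Q1 runs 5, rem=8, quantum used, demote→Q2. Q0=[] Q1=[P4] Q2=[P1,P3]
t=22-27: P4@Q1 runs 5, rem=6, quantum used, demote→Q2. Q0=[] Q1=[] Q2=[P1,P3,P4]
t=27-29: P1@Q2 runs 2, rem=0, completes. Q0=[] Q1=[] Q2=[P3,P4]
t=29-37: P3@Q2 runs 8, rem=0, completes. Q0=[] Q1=[] Q2=[P4]
t=37-43: P4@Q2 runs 6, rem=0, completes. Q0=[] Q1=[] Q2=[]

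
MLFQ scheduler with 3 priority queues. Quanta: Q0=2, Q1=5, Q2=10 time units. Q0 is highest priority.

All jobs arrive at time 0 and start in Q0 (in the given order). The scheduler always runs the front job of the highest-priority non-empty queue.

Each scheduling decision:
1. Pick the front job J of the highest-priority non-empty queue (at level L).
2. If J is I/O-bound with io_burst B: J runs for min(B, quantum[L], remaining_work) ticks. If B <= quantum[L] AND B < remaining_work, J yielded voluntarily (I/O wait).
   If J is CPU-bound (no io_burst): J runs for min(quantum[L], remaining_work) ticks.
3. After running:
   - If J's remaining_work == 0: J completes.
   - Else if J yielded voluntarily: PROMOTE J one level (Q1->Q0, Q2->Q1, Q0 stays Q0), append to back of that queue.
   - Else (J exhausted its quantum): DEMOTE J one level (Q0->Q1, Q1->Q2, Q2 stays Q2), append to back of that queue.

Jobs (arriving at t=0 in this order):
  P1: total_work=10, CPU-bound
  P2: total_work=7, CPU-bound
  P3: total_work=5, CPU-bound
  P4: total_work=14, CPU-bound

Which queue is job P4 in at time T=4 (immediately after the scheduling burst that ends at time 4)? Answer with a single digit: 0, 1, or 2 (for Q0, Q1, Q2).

Answer: 0

Derivation:
t=0-2: P1@Q0 runs 2, rem=8, quantum used, demote→Q1. Q0=[P2,P3,P4] Q1=[P1] Q2=[]
t=2-4: P2@Q0 runs 2, rem=5, quantum used, demote→Q1. Q0=[P3,P4] Q1=[P1,P2] Q2=[]
t=4-6: P3@Q0 runs 2, rem=3, quantum used, demote→Q1. Q0=[P4] Q1=[P1,P2,P3] Q2=[]
t=6-8: P4@Q0 runs 2, rem=12, quantum used, demote→Q1. Q0=[] Q1=[P1,P2,P3,P4] Q2=[]
t=8-13: P1@Q1 runs 5, rem=3, quantum used, demote→Q2. Q0=[] Q1=[P2,P3,P4] Q2=[P1]
t=13-18: P2@Q1 runs 5, rem=0, completes. Q0=[] Q1=[P3,P4] Q2=[P1]
t=18-21: P3@Q1 runs 3, rem=0, completes. Q0=[] Q1=[P4] Q2=[P1]
t=21-26: P4@Q1 runs 5, rem=7, quantum used, demote→Q2. Q0=[] Q1=[] Q2=[P1,P4]
t=26-29: P1@Q2 runs 3, rem=0, completes. Q0=[] Q1=[] Q2=[P4]
t=29-36: P4@Q2 runs 7, rem=0, completes. Q0=[] Q1=[] Q2=[]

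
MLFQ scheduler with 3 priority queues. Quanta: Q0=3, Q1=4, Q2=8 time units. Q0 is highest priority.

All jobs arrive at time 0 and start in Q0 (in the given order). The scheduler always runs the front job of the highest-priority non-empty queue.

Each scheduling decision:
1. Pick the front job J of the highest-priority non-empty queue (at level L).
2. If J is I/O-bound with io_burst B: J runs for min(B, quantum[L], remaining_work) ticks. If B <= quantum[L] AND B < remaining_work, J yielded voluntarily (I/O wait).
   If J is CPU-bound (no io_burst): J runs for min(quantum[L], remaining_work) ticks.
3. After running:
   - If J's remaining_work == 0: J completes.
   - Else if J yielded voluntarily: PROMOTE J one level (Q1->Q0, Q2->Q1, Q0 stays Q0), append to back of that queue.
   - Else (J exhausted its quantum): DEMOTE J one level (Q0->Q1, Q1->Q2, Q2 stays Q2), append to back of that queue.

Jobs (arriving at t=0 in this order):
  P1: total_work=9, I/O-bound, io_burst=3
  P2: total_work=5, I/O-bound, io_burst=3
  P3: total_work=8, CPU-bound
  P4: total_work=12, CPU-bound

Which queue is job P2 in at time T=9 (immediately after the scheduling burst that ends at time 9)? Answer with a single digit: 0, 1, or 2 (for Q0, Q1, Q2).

Answer: 0

Derivation:
t=0-3: P1@Q0 runs 3, rem=6, I/O yield, promote→Q0. Q0=[P2,P3,P4,P1] Q1=[] Q2=[]
t=3-6: P2@Q0 runs 3, rem=2, I/O yield, promote→Q0. Q0=[P3,P4,P1,P2] Q1=[] Q2=[]
t=6-9: P3@Q0 runs 3, rem=5, quantum used, demote→Q1. Q0=[P4,P1,P2] Q1=[P3] Q2=[]
t=9-12: P4@Q0 runs 3, rem=9, quantum used, demote→Q1. Q0=[P1,P2] Q1=[P3,P4] Q2=[]
t=12-15: P1@Q0 runs 3, rem=3, I/O yield, promote→Q0. Q0=[P2,P1] Q1=[P3,P4] Q2=[]
t=15-17: P2@Q0 runs 2, rem=0, completes. Q0=[P1] Q1=[P3,P4] Q2=[]
t=17-20: P1@Q0 runs 3, rem=0, completes. Q0=[] Q1=[P3,P4] Q2=[]
t=20-24: P3@Q1 runs 4, rem=1, quantum used, demote→Q2. Q0=[] Q1=[P4] Q2=[P3]
t=24-28: P4@Q1 runs 4, rem=5, quantum used, demote→Q2. Q0=[] Q1=[] Q2=[P3,P4]
t=28-29: P3@Q2 runs 1, rem=0, completes. Q0=[] Q1=[] Q2=[P4]
t=29-34: P4@Q2 runs 5, rem=0, completes. Q0=[] Q1=[] Q2=[]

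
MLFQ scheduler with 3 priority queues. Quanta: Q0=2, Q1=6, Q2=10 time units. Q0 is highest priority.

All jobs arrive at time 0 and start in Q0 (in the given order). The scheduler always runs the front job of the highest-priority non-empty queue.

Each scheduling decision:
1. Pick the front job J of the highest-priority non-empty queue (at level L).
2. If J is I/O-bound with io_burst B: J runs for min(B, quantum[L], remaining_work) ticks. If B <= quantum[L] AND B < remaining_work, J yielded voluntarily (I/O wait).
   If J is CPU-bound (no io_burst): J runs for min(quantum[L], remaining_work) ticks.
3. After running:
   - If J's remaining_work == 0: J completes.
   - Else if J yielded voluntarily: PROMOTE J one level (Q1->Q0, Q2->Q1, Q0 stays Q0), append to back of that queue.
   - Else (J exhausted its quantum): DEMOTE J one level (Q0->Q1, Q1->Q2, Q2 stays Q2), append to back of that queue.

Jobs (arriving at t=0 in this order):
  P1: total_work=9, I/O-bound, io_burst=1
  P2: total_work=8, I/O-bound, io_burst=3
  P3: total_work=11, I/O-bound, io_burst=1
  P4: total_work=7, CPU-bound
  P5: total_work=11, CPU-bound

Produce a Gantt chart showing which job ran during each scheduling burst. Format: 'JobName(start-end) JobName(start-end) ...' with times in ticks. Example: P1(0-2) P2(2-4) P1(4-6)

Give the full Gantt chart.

t=0-1: P1@Q0 runs 1, rem=8, I/O yield, promote→Q0. Q0=[P2,P3,P4,P5,P1] Q1=[] Q2=[]
t=1-3: P2@Q0 runs 2, rem=6, quantum used, demote→Q1. Q0=[P3,P4,P5,P1] Q1=[P2] Q2=[]
t=3-4: P3@Q0 runs 1, rem=10, I/O yield, promote→Q0. Q0=[P4,P5,P1,P3] Q1=[P2] Q2=[]
t=4-6: P4@Q0 runs 2, rem=5, quantum used, demote→Q1. Q0=[P5,P1,P3] Q1=[P2,P4] Q2=[]
t=6-8: P5@Q0 runs 2, rem=9, quantum used, demote→Q1. Q0=[P1,P3] Q1=[P2,P4,P5] Q2=[]
t=8-9: P1@Q0 runs 1, rem=7, I/O yield, promote→Q0. Q0=[P3,P1] Q1=[P2,P4,P5] Q2=[]
t=9-10: P3@Q0 runs 1, rem=9, I/O yield, promote→Q0. Q0=[P1,P3] Q1=[P2,P4,P5] Q2=[]
t=10-11: P1@Q0 runs 1, rem=6, I/O yield, promote→Q0. Q0=[P3,P1] Q1=[P2,P4,P5] Q2=[]
t=11-12: P3@Q0 runs 1, rem=8, I/O yield, promote→Q0. Q0=[P1,P3] Q1=[P2,P4,P5] Q2=[]
t=12-13: P1@Q0 runs 1, rem=5, I/O yield, promote→Q0. Q0=[P3,P1] Q1=[P2,P4,P5] Q2=[]
t=13-14: P3@Q0 runs 1, rem=7, I/O yield, promote→Q0. Q0=[P1,P3] Q1=[P2,P4,P5] Q2=[]
t=14-15: P1@Q0 runs 1, rem=4, I/O yield, promote→Q0. Q0=[P3,P1] Q1=[P2,P4,P5] Q2=[]
t=15-16: P3@Q0 runs 1, rem=6, I/O yield, promote→Q0. Q0=[P1,P3] Q1=[P2,P4,P5] Q2=[]
t=16-17: P1@Q0 runs 1, rem=3, I/O yield, promote→Q0. Q0=[P3,P1] Q1=[P2,P4,P5] Q2=[]
t=17-18: P3@Q0 runs 1, rem=5, I/O yield, promote→Q0. Q0=[P1,P3] Q1=[P2,P4,P5] Q2=[]
t=18-19: P1@Q0 runs 1, rem=2, I/O yield, promote→Q0. Q0=[P3,P1] Q1=[P2,P4,P5] Q2=[]
t=19-20: P3@Q0 runs 1, rem=4, I/O yield, promote→Q0. Q0=[P1,P3] Q1=[P2,P4,P5] Q2=[]
t=20-21: P1@Q0 runs 1, rem=1, I/O yield, promote→Q0. Q0=[P3,P1] Q1=[P2,P4,P5] Q2=[]
t=21-22: P3@Q0 runs 1, rem=3, I/O yield, promote→Q0. Q0=[P1,P3] Q1=[P2,P4,P5] Q2=[]
t=22-23: P1@Q0 runs 1, rem=0, completes. Q0=[P3] Q1=[P2,P4,P5] Q2=[]
t=23-24: P3@Q0 runs 1, rem=2, I/O yield, promote→Q0. Q0=[P3] Q1=[P2,P4,P5] Q2=[]
t=24-25: P3@Q0 runs 1, rem=1, I/O yield, promote→Q0. Q0=[P3] Q1=[P2,P4,P5] Q2=[]
t=25-26: P3@Q0 runs 1, rem=0, completes. Q0=[] Q1=[P2,P4,P5] Q2=[]
t=26-29: P2@Q1 runs 3, rem=3, I/O yield, promote→Q0. Q0=[P2] Q1=[P4,P5] Q2=[]
t=29-31: P2@Q0 runs 2, rem=1, quantum used, demote→Q1. Q0=[] Q1=[P4,P5,P2] Q2=[]
t=31-36: P4@Q1 runs 5, rem=0, completes. Q0=[] Q1=[P5,P2] Q2=[]
t=36-42: P5@Q1 runs 6, rem=3, quantum used, demote→Q2. Q0=[] Q1=[P2] Q2=[P5]
t=42-43: P2@Q1 runs 1, rem=0, completes. Q0=[] Q1=[] Q2=[P5]
t=43-46: P5@Q2 runs 3, rem=0, completes. Q0=[] Q1=[] Q2=[]

Answer: P1(0-1) P2(1-3) P3(3-4) P4(4-6) P5(6-8) P1(8-9) P3(9-10) P1(10-11) P3(11-12) P1(12-13) P3(13-14) P1(14-15) P3(15-16) P1(16-17) P3(17-18) P1(18-19) P3(19-20) P1(20-21) P3(21-22) P1(22-23) P3(23-24) P3(24-25) P3(25-26) P2(26-29) P2(29-31) P4(31-36) P5(36-42) P2(42-43) P5(43-46)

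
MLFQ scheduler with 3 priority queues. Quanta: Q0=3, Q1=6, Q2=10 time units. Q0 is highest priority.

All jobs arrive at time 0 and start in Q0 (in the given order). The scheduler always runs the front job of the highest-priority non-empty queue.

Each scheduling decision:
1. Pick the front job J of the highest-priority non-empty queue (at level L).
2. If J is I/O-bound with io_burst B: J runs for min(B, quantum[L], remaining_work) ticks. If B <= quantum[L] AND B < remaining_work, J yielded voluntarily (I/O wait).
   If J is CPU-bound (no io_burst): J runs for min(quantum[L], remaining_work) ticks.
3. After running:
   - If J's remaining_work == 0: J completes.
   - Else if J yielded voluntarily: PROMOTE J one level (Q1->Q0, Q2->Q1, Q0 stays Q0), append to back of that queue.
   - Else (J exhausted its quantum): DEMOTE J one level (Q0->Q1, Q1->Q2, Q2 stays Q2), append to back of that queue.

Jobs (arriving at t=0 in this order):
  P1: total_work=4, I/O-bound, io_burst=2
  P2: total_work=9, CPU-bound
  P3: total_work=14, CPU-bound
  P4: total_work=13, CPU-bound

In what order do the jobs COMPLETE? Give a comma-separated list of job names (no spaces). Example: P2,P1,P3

Answer: P1,P2,P3,P4

Derivation:
t=0-2: P1@Q0 runs 2, rem=2, I/O yield, promote→Q0. Q0=[P2,P3,P4,P1] Q1=[] Q2=[]
t=2-5: P2@Q0 runs 3, rem=6, quantum used, demote→Q1. Q0=[P3,P4,P1] Q1=[P2] Q2=[]
t=5-8: P3@Q0 runs 3, rem=11, quantum used, demote→Q1. Q0=[P4,P1] Q1=[P2,P3] Q2=[]
t=8-11: P4@Q0 runs 3, rem=10, quantum used, demote→Q1. Q0=[P1] Q1=[P2,P3,P4] Q2=[]
t=11-13: P1@Q0 runs 2, rem=0, completes. Q0=[] Q1=[P2,P3,P4] Q2=[]
t=13-19: P2@Q1 runs 6, rem=0, completes. Q0=[] Q1=[P3,P4] Q2=[]
t=19-25: P3@Q1 runs 6, rem=5, quantum used, demote→Q2. Q0=[] Q1=[P4] Q2=[P3]
t=25-31: P4@Q1 runs 6, rem=4, quantum used, demote→Q2. Q0=[] Q1=[] Q2=[P3,P4]
t=31-36: P3@Q2 runs 5, rem=0, completes. Q0=[] Q1=[] Q2=[P4]
t=36-40: P4@Q2 runs 4, rem=0, completes. Q0=[] Q1=[] Q2=[]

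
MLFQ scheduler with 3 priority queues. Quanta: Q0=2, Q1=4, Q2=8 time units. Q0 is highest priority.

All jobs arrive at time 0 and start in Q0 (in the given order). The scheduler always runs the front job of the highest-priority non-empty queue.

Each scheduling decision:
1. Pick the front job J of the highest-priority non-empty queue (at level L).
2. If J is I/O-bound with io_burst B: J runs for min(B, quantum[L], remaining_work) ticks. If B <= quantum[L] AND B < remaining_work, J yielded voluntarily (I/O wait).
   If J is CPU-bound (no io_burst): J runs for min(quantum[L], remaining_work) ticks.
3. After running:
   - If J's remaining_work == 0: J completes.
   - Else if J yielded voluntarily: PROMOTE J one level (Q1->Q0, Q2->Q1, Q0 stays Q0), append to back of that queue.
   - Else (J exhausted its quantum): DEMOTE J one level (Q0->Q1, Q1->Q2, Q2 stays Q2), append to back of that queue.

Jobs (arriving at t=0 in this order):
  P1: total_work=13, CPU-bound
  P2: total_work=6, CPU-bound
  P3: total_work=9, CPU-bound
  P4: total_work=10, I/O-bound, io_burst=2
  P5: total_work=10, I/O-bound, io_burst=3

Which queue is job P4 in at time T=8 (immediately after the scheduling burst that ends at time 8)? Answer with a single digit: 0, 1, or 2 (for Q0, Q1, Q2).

Answer: 0

Derivation:
t=0-2: P1@Q0 runs 2, rem=11, quantum used, demote→Q1. Q0=[P2,P3,P4,P5] Q1=[P1] Q2=[]
t=2-4: P2@Q0 runs 2, rem=4, quantum used, demote→Q1. Q0=[P3,P4,P5] Q1=[P1,P2] Q2=[]
t=4-6: P3@Q0 runs 2, rem=7, quantum used, demote→Q1. Q0=[P4,P5] Q1=[P1,P2,P3] Q2=[]
t=6-8: P4@Q0 runs 2, rem=8, I/O yield, promote→Q0. Q0=[P5,P4] Q1=[P1,P2,P3] Q2=[]
t=8-10: P5@Q0 runs 2, rem=8, quantum used, demote→Q1. Q0=[P4] Q1=[P1,P2,P3,P5] Q2=[]
t=10-12: P4@Q0 runs 2, rem=6, I/O yield, promote→Q0. Q0=[P4] Q1=[P1,P2,P3,P5] Q2=[]
t=12-14: P4@Q0 runs 2, rem=4, I/O yield, promote→Q0. Q0=[P4] Q1=[P1,P2,P3,P5] Q2=[]
t=14-16: P4@Q0 runs 2, rem=2, I/O yield, promote→Q0. Q0=[P4] Q1=[P1,P2,P3,P5] Q2=[]
t=16-18: P4@Q0 runs 2, rem=0, completes. Q0=[] Q1=[P1,P2,P3,P5] Q2=[]
t=18-22: P1@Q1 runs 4, rem=7, quantum used, demote→Q2. Q0=[] Q1=[P2,P3,P5] Q2=[P1]
t=22-26: P2@Q1 runs 4, rem=0, completes. Q0=[] Q1=[P3,P5] Q2=[P1]
t=26-30: P3@Q1 runs 4, rem=3, quantum used, demote→Q2. Q0=[] Q1=[P5] Q2=[P1,P3]
t=30-33: P5@Q1 runs 3, rem=5, I/O yield, promote→Q0. Q0=[P5] Q1=[] Q2=[P1,P3]
t=33-35: P5@Q0 runs 2, rem=3, quantum used, demote→Q1. Q0=[] Q1=[P5] Q2=[P1,P3]
t=35-38: P5@Q1 runs 3, rem=0, completes. Q0=[] Q1=[] Q2=[P1,P3]
t=38-45: P1@Q2 runs 7, rem=0, completes. Q0=[] Q1=[] Q2=[P3]
t=45-48: P3@Q2 runs 3, rem=0, completes. Q0=[] Q1=[] Q2=[]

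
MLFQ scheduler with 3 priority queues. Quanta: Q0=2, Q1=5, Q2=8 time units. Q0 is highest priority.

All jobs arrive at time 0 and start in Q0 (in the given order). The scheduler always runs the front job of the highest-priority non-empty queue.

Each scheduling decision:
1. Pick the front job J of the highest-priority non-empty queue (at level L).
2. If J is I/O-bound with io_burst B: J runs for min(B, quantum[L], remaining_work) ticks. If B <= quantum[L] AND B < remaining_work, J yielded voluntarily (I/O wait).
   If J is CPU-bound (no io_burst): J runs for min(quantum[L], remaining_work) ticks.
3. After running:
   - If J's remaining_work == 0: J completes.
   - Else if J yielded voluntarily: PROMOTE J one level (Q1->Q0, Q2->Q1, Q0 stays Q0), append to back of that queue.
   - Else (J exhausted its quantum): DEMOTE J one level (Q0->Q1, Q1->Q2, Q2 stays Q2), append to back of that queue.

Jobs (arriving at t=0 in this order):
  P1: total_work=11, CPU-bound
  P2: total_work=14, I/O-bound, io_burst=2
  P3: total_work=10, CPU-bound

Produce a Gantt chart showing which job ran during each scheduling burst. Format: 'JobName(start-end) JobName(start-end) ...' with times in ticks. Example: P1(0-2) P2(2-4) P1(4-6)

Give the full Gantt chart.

Answer: P1(0-2) P2(2-4) P3(4-6) P2(6-8) P2(8-10) P2(10-12) P2(12-14) P2(14-16) P2(16-18) P1(18-23) P3(23-28) P1(28-32) P3(32-35)

Derivation:
t=0-2: P1@Q0 runs 2, rem=9, quantum used, demote→Q1. Q0=[P2,P3] Q1=[P1] Q2=[]
t=2-4: P2@Q0 runs 2, rem=12, I/O yield, promote→Q0. Q0=[P3,P2] Q1=[P1] Q2=[]
t=4-6: P3@Q0 runs 2, rem=8, quantum used, demote→Q1. Q0=[P2] Q1=[P1,P3] Q2=[]
t=6-8: P2@Q0 runs 2, rem=10, I/O yield, promote→Q0. Q0=[P2] Q1=[P1,P3] Q2=[]
t=8-10: P2@Q0 runs 2, rem=8, I/O yield, promote→Q0. Q0=[P2] Q1=[P1,P3] Q2=[]
t=10-12: P2@Q0 runs 2, rem=6, I/O yield, promote→Q0. Q0=[P2] Q1=[P1,P3] Q2=[]
t=12-14: P2@Q0 runs 2, rem=4, I/O yield, promote→Q0. Q0=[P2] Q1=[P1,P3] Q2=[]
t=14-16: P2@Q0 runs 2, rem=2, I/O yield, promote→Q0. Q0=[P2] Q1=[P1,P3] Q2=[]
t=16-18: P2@Q0 runs 2, rem=0, completes. Q0=[] Q1=[P1,P3] Q2=[]
t=18-23: P1@Q1 runs 5, rem=4, quantum used, demote→Q2. Q0=[] Q1=[P3] Q2=[P1]
t=23-28: P3@Q1 runs 5, rem=3, quantum used, demote→Q2. Q0=[] Q1=[] Q2=[P1,P3]
t=28-32: P1@Q2 runs 4, rem=0, completes. Q0=[] Q1=[] Q2=[P3]
t=32-35: P3@Q2 runs 3, rem=0, completes. Q0=[] Q1=[] Q2=[]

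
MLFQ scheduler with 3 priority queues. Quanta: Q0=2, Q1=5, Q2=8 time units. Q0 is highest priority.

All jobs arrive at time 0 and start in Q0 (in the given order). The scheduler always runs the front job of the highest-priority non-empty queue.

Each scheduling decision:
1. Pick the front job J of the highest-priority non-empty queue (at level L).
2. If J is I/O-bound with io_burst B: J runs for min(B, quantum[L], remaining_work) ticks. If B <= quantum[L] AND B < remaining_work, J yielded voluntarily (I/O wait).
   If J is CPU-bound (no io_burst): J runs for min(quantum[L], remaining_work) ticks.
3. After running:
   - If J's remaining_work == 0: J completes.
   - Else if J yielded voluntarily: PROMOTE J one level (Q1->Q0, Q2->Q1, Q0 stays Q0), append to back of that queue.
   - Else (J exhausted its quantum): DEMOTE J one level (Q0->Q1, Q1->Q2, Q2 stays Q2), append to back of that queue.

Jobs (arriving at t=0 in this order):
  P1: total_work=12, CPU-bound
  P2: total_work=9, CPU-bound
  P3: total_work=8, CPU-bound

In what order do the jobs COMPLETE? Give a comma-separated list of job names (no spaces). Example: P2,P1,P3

Answer: P1,P2,P3

Derivation:
t=0-2: P1@Q0 runs 2, rem=10, quantum used, demote→Q1. Q0=[P2,P3] Q1=[P1] Q2=[]
t=2-4: P2@Q0 runs 2, rem=7, quantum used, demote→Q1. Q0=[P3] Q1=[P1,P2] Q2=[]
t=4-6: P3@Q0 runs 2, rem=6, quantum used, demote→Q1. Q0=[] Q1=[P1,P2,P3] Q2=[]
t=6-11: P1@Q1 runs 5, rem=5, quantum used, demote→Q2. Q0=[] Q1=[P2,P3] Q2=[P1]
t=11-16: P2@Q1 runs 5, rem=2, quantum used, demote→Q2. Q0=[] Q1=[P3] Q2=[P1,P2]
t=16-21: P3@Q1 runs 5, rem=1, quantum used, demote→Q2. Q0=[] Q1=[] Q2=[P1,P2,P3]
t=21-26: P1@Q2 runs 5, rem=0, completes. Q0=[] Q1=[] Q2=[P2,P3]
t=26-28: P2@Q2 runs 2, rem=0, completes. Q0=[] Q1=[] Q2=[P3]
t=28-29: P3@Q2 runs 1, rem=0, completes. Q0=[] Q1=[] Q2=[]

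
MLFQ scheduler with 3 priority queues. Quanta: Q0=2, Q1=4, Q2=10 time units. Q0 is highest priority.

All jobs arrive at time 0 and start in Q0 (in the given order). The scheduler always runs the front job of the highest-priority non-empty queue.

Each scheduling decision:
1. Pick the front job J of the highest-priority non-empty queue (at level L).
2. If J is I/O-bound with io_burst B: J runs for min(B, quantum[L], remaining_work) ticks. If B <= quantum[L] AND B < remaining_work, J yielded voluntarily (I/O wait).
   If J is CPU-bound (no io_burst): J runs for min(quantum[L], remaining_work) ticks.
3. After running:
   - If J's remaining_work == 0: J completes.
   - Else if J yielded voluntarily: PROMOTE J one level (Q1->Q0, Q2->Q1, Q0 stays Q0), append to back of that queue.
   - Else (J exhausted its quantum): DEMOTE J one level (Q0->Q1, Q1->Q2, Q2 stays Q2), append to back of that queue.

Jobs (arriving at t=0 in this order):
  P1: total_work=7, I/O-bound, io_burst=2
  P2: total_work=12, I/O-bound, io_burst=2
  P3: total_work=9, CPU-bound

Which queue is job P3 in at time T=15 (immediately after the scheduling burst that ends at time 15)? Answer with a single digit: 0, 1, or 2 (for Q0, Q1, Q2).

t=0-2: P1@Q0 runs 2, rem=5, I/O yield, promote→Q0. Q0=[P2,P3,P1] Q1=[] Q2=[]
t=2-4: P2@Q0 runs 2, rem=10, I/O yield, promote→Q0. Q0=[P3,P1,P2] Q1=[] Q2=[]
t=4-6: P3@Q0 runs 2, rem=7, quantum used, demote→Q1. Q0=[P1,P2] Q1=[P3] Q2=[]
t=6-8: P1@Q0 runs 2, rem=3, I/O yield, promote→Q0. Q0=[P2,P1] Q1=[P3] Q2=[]
t=8-10: P2@Q0 runs 2, rem=8, I/O yield, promote→Q0. Q0=[P1,P2] Q1=[P3] Q2=[]
t=10-12: P1@Q0 runs 2, rem=1, I/O yield, promote→Q0. Q0=[P2,P1] Q1=[P3] Q2=[]
t=12-14: P2@Q0 runs 2, rem=6, I/O yield, promote→Q0. Q0=[P1,P2] Q1=[P3] Q2=[]
t=14-15: P1@Q0 runs 1, rem=0, completes. Q0=[P2] Q1=[P3] Q2=[]
t=15-17: P2@Q0 runs 2, rem=4, I/O yield, promote→Q0. Q0=[P2] Q1=[P3] Q2=[]
t=17-19: P2@Q0 runs 2, rem=2, I/O yield, promote→Q0. Q0=[P2] Q1=[P3] Q2=[]
t=19-21: P2@Q0 runs 2, rem=0, completes. Q0=[] Q1=[P3] Q2=[]
t=21-25: P3@Q1 runs 4, rem=3, quantum used, demote→Q2. Q0=[] Q1=[] Q2=[P3]
t=25-28: P3@Q2 runs 3, rem=0, completes. Q0=[] Q1=[] Q2=[]

Answer: 1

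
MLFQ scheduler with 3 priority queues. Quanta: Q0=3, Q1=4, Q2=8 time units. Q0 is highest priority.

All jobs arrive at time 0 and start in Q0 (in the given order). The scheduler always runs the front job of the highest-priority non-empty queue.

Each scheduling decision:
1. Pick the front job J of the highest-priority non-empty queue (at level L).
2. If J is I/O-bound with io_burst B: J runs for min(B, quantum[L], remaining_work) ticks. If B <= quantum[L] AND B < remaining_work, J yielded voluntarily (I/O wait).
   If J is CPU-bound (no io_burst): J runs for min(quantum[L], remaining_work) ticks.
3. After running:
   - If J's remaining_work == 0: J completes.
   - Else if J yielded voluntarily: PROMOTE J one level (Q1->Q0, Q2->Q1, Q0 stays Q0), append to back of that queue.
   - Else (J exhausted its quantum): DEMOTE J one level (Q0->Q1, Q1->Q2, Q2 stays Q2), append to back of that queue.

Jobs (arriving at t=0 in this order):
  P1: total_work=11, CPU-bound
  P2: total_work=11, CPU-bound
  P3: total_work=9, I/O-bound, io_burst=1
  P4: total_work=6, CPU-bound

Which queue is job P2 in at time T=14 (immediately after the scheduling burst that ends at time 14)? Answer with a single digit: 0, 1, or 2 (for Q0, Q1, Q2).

t=0-3: P1@Q0 runs 3, rem=8, quantum used, demote→Q1. Q0=[P2,P3,P4] Q1=[P1] Q2=[]
t=3-6: P2@Q0 runs 3, rem=8, quantum used, demote→Q1. Q0=[P3,P4] Q1=[P1,P2] Q2=[]
t=6-7: P3@Q0 runs 1, rem=8, I/O yield, promote→Q0. Q0=[P4,P3] Q1=[P1,P2] Q2=[]
t=7-10: P4@Q0 runs 3, rem=3, quantum used, demote→Q1. Q0=[P3] Q1=[P1,P2,P4] Q2=[]
t=10-11: P3@Q0 runs 1, rem=7, I/O yield, promote→Q0. Q0=[P3] Q1=[P1,P2,P4] Q2=[]
t=11-12: P3@Q0 runs 1, rem=6, I/O yield, promote→Q0. Q0=[P3] Q1=[P1,P2,P4] Q2=[]
t=12-13: P3@Q0 runs 1, rem=5, I/O yield, promote→Q0. Q0=[P3] Q1=[P1,P2,P4] Q2=[]
t=13-14: P3@Q0 runs 1, rem=4, I/O yield, promote→Q0. Q0=[P3] Q1=[P1,P2,P4] Q2=[]
t=14-15: P3@Q0 runs 1, rem=3, I/O yield, promote→Q0. Q0=[P3] Q1=[P1,P2,P4] Q2=[]
t=15-16: P3@Q0 runs 1, rem=2, I/O yield, promote→Q0. Q0=[P3] Q1=[P1,P2,P4] Q2=[]
t=16-17: P3@Q0 runs 1, rem=1, I/O yield, promote→Q0. Q0=[P3] Q1=[P1,P2,P4] Q2=[]
t=17-18: P3@Q0 runs 1, rem=0, completes. Q0=[] Q1=[P1,P2,P4] Q2=[]
t=18-22: P1@Q1 runs 4, rem=4, quantum used, demote→Q2. Q0=[] Q1=[P2,P4] Q2=[P1]
t=22-26: P2@Q1 runs 4, rem=4, quantum used, demote→Q2. Q0=[] Q1=[P4] Q2=[P1,P2]
t=26-29: P4@Q1 runs 3, rem=0, completes. Q0=[] Q1=[] Q2=[P1,P2]
t=29-33: P1@Q2 runs 4, rem=0, completes. Q0=[] Q1=[] Q2=[P2]
t=33-37: P2@Q2 runs 4, rem=0, completes. Q0=[] Q1=[] Q2=[]

Answer: 1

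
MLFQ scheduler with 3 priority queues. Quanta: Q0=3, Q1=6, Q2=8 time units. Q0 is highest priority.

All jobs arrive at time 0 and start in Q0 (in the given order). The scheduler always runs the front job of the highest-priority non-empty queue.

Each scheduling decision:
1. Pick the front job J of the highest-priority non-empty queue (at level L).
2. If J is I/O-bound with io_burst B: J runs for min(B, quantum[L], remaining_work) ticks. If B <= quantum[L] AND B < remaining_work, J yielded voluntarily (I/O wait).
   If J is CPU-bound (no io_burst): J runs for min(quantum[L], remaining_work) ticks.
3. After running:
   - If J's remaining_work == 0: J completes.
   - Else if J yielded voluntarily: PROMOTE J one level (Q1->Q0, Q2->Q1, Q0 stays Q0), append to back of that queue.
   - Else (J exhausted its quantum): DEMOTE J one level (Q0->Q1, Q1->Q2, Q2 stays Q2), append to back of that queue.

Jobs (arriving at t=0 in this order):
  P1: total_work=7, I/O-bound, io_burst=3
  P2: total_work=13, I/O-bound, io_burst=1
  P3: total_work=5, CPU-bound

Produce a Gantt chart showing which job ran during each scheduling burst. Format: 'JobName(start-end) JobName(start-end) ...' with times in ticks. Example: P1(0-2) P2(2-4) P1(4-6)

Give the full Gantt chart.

t=0-3: P1@Q0 runs 3, rem=4, I/O yield, promote→Q0. Q0=[P2,P3,P1] Q1=[] Q2=[]
t=3-4: P2@Q0 runs 1, rem=12, I/O yield, promote→Q0. Q0=[P3,P1,P2] Q1=[] Q2=[]
t=4-7: P3@Q0 runs 3, rem=2, quantum used, demote→Q1. Q0=[P1,P2] Q1=[P3] Q2=[]
t=7-10: P1@Q0 runs 3, rem=1, I/O yield, promote→Q0. Q0=[P2,P1] Q1=[P3] Q2=[]
t=10-11: P2@Q0 runs 1, rem=11, I/O yield, promote→Q0. Q0=[P1,P2] Q1=[P3] Q2=[]
t=11-12: P1@Q0 runs 1, rem=0, completes. Q0=[P2] Q1=[P3] Q2=[]
t=12-13: P2@Q0 runs 1, rem=10, I/O yield, promote→Q0. Q0=[P2] Q1=[P3] Q2=[]
t=13-14: P2@Q0 runs 1, rem=9, I/O yield, promote→Q0. Q0=[P2] Q1=[P3] Q2=[]
t=14-15: P2@Q0 runs 1, rem=8, I/O yield, promote→Q0. Q0=[P2] Q1=[P3] Q2=[]
t=15-16: P2@Q0 runs 1, rem=7, I/O yield, promote→Q0. Q0=[P2] Q1=[P3] Q2=[]
t=16-17: P2@Q0 runs 1, rem=6, I/O yield, promote→Q0. Q0=[P2] Q1=[P3] Q2=[]
t=17-18: P2@Q0 runs 1, rem=5, I/O yield, promote→Q0. Q0=[P2] Q1=[P3] Q2=[]
t=18-19: P2@Q0 runs 1, rem=4, I/O yield, promote→Q0. Q0=[P2] Q1=[P3] Q2=[]
t=19-20: P2@Q0 runs 1, rem=3, I/O yield, promote→Q0. Q0=[P2] Q1=[P3] Q2=[]
t=20-21: P2@Q0 runs 1, rem=2, I/O yield, promote→Q0. Q0=[P2] Q1=[P3] Q2=[]
t=21-22: P2@Q0 runs 1, rem=1, I/O yield, promote→Q0. Q0=[P2] Q1=[P3] Q2=[]
t=22-23: P2@Q0 runs 1, rem=0, completes. Q0=[] Q1=[P3] Q2=[]
t=23-25: P3@Q1 runs 2, rem=0, completes. Q0=[] Q1=[] Q2=[]

Answer: P1(0-3) P2(3-4) P3(4-7) P1(7-10) P2(10-11) P1(11-12) P2(12-13) P2(13-14) P2(14-15) P2(15-16) P2(16-17) P2(17-18) P2(18-19) P2(19-20) P2(20-21) P2(21-22) P2(22-23) P3(23-25)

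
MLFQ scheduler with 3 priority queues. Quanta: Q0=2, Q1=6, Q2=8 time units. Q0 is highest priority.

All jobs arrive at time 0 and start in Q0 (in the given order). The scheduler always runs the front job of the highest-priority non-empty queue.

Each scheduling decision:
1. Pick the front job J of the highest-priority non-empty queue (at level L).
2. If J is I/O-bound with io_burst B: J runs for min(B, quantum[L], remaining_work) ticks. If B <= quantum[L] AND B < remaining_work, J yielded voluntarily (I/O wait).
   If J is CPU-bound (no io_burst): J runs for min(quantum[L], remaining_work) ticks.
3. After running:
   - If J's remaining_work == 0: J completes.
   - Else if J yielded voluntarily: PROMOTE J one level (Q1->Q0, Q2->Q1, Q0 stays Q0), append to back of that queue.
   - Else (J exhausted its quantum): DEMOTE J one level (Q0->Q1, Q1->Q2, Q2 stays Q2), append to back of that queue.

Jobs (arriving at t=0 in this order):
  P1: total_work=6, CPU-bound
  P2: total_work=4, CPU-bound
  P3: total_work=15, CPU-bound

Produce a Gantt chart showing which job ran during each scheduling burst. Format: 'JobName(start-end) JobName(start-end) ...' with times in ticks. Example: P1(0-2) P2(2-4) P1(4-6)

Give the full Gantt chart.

t=0-2: P1@Q0 runs 2, rem=4, quantum used, demote→Q1. Q0=[P2,P3] Q1=[P1] Q2=[]
t=2-4: P2@Q0 runs 2, rem=2, quantum used, demote→Q1. Q0=[P3] Q1=[P1,P2] Q2=[]
t=4-6: P3@Q0 runs 2, rem=13, quantum used, demote→Q1. Q0=[] Q1=[P1,P2,P3] Q2=[]
t=6-10: P1@Q1 runs 4, rem=0, completes. Q0=[] Q1=[P2,P3] Q2=[]
t=10-12: P2@Q1 runs 2, rem=0, completes. Q0=[] Q1=[P3] Q2=[]
t=12-18: P3@Q1 runs 6, rem=7, quantum used, demote→Q2. Q0=[] Q1=[] Q2=[P3]
t=18-25: P3@Q2 runs 7, rem=0, completes. Q0=[] Q1=[] Q2=[]

Answer: P1(0-2) P2(2-4) P3(4-6) P1(6-10) P2(10-12) P3(12-18) P3(18-25)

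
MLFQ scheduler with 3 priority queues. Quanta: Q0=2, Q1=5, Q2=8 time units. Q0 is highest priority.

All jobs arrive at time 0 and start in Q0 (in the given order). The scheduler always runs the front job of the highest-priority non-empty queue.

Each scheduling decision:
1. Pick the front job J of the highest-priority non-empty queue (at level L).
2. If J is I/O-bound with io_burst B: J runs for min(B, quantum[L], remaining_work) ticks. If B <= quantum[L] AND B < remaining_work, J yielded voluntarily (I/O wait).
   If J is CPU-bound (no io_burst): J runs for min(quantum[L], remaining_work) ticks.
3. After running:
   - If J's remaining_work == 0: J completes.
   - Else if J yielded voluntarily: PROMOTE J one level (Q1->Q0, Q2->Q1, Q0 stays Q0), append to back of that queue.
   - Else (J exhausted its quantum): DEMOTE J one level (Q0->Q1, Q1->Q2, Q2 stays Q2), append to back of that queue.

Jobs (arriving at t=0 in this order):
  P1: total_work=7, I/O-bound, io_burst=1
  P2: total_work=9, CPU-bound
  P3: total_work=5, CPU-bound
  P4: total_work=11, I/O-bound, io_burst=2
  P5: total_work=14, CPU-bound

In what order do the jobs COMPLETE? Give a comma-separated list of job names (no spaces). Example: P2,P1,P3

t=0-1: P1@Q0 runs 1, rem=6, I/O yield, promote→Q0. Q0=[P2,P3,P4,P5,P1] Q1=[] Q2=[]
t=1-3: P2@Q0 runs 2, rem=7, quantum used, demote→Q1. Q0=[P3,P4,P5,P1] Q1=[P2] Q2=[]
t=3-5: P3@Q0 runs 2, rem=3, quantum used, demote→Q1. Q0=[P4,P5,P1] Q1=[P2,P3] Q2=[]
t=5-7: P4@Q0 runs 2, rem=9, I/O yield, promote→Q0. Q0=[P5,P1,P4] Q1=[P2,P3] Q2=[]
t=7-9: P5@Q0 runs 2, rem=12, quantum used, demote→Q1. Q0=[P1,P4] Q1=[P2,P3,P5] Q2=[]
t=9-10: P1@Q0 runs 1, rem=5, I/O yield, promote→Q0. Q0=[P4,P1] Q1=[P2,P3,P5] Q2=[]
t=10-12: P4@Q0 runs 2, rem=7, I/O yield, promote→Q0. Q0=[P1,P4] Q1=[P2,P3,P5] Q2=[]
t=12-13: P1@Q0 runs 1, rem=4, I/O yield, promote→Q0. Q0=[P4,P1] Q1=[P2,P3,P5] Q2=[]
t=13-15: P4@Q0 runs 2, rem=5, I/O yield, promote→Q0. Q0=[P1,P4] Q1=[P2,P3,P5] Q2=[]
t=15-16: P1@Q0 runs 1, rem=3, I/O yield, promote→Q0. Q0=[P4,P1] Q1=[P2,P3,P5] Q2=[]
t=16-18: P4@Q0 runs 2, rem=3, I/O yield, promote→Q0. Q0=[P1,P4] Q1=[P2,P3,P5] Q2=[]
t=18-19: P1@Q0 runs 1, rem=2, I/O yield, promote→Q0. Q0=[P4,P1] Q1=[P2,P3,P5] Q2=[]
t=19-21: P4@Q0 runs 2, rem=1, I/O yield, promote→Q0. Q0=[P1,P4] Q1=[P2,P3,P5] Q2=[]
t=21-22: P1@Q0 runs 1, rem=1, I/O yield, promote→Q0. Q0=[P4,P1] Q1=[P2,P3,P5] Q2=[]
t=22-23: P4@Q0 runs 1, rem=0, completes. Q0=[P1] Q1=[P2,P3,P5] Q2=[]
t=23-24: P1@Q0 runs 1, rem=0, completes. Q0=[] Q1=[P2,P3,P5] Q2=[]
t=24-29: P2@Q1 runs 5, rem=2, quantum used, demote→Q2. Q0=[] Q1=[P3,P5] Q2=[P2]
t=29-32: P3@Q1 runs 3, rem=0, completes. Q0=[] Q1=[P5] Q2=[P2]
t=32-37: P5@Q1 runs 5, rem=7, quantum used, demote→Q2. Q0=[] Q1=[] Q2=[P2,P5]
t=37-39: P2@Q2 runs 2, rem=0, completes. Q0=[] Q1=[] Q2=[P5]
t=39-46: P5@Q2 runs 7, rem=0, completes. Q0=[] Q1=[] Q2=[]

Answer: P4,P1,P3,P2,P5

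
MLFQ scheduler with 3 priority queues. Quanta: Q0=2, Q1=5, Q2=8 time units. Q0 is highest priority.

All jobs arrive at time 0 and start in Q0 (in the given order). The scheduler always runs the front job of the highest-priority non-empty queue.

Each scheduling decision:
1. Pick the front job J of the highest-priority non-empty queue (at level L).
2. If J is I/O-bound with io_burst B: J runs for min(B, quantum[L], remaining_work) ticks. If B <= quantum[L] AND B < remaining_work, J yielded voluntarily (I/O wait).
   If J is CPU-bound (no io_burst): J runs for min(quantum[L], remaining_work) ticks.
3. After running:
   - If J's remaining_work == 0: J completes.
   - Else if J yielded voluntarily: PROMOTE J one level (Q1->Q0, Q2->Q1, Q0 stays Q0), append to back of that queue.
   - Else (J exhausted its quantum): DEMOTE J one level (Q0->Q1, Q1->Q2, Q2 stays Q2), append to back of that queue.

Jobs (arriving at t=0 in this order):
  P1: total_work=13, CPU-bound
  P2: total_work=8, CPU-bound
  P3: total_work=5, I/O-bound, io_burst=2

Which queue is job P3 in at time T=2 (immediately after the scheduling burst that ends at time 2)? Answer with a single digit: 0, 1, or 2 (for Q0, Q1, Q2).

t=0-2: P1@Q0 runs 2, rem=11, quantum used, demote→Q1. Q0=[P2,P3] Q1=[P1] Q2=[]
t=2-4: P2@Q0 runs 2, rem=6, quantum used, demote→Q1. Q0=[P3] Q1=[P1,P2] Q2=[]
t=4-6: P3@Q0 runs 2, rem=3, I/O yield, promote→Q0. Q0=[P3] Q1=[P1,P2] Q2=[]
t=6-8: P3@Q0 runs 2, rem=1, I/O yield, promote→Q0. Q0=[P3] Q1=[P1,P2] Q2=[]
t=8-9: P3@Q0 runs 1, rem=0, completes. Q0=[] Q1=[P1,P2] Q2=[]
t=9-14: P1@Q1 runs 5, rem=6, quantum used, demote→Q2. Q0=[] Q1=[P2] Q2=[P1]
t=14-19: P2@Q1 runs 5, rem=1, quantum used, demote→Q2. Q0=[] Q1=[] Q2=[P1,P2]
t=19-25: P1@Q2 runs 6, rem=0, completes. Q0=[] Q1=[] Q2=[P2]
t=25-26: P2@Q2 runs 1, rem=0, completes. Q0=[] Q1=[] Q2=[]

Answer: 0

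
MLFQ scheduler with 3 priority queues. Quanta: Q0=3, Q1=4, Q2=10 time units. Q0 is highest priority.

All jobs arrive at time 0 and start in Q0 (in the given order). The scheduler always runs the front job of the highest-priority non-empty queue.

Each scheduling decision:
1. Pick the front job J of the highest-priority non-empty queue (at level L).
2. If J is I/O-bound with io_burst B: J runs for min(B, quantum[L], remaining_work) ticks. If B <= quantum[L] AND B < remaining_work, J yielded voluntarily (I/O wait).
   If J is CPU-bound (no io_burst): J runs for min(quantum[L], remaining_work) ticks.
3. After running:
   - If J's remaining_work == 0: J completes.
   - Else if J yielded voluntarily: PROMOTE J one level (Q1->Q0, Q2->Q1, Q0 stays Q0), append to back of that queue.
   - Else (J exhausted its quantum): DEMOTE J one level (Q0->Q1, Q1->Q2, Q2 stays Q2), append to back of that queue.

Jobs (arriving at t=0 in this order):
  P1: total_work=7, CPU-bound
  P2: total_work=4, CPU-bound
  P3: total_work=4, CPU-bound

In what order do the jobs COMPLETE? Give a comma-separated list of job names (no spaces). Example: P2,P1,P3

Answer: P1,P2,P3

Derivation:
t=0-3: P1@Q0 runs 3, rem=4, quantum used, demote→Q1. Q0=[P2,P3] Q1=[P1] Q2=[]
t=3-6: P2@Q0 runs 3, rem=1, quantum used, demote→Q1. Q0=[P3] Q1=[P1,P2] Q2=[]
t=6-9: P3@Q0 runs 3, rem=1, quantum used, demote→Q1. Q0=[] Q1=[P1,P2,P3] Q2=[]
t=9-13: P1@Q1 runs 4, rem=0, completes. Q0=[] Q1=[P2,P3] Q2=[]
t=13-14: P2@Q1 runs 1, rem=0, completes. Q0=[] Q1=[P3] Q2=[]
t=14-15: P3@Q1 runs 1, rem=0, completes. Q0=[] Q1=[] Q2=[]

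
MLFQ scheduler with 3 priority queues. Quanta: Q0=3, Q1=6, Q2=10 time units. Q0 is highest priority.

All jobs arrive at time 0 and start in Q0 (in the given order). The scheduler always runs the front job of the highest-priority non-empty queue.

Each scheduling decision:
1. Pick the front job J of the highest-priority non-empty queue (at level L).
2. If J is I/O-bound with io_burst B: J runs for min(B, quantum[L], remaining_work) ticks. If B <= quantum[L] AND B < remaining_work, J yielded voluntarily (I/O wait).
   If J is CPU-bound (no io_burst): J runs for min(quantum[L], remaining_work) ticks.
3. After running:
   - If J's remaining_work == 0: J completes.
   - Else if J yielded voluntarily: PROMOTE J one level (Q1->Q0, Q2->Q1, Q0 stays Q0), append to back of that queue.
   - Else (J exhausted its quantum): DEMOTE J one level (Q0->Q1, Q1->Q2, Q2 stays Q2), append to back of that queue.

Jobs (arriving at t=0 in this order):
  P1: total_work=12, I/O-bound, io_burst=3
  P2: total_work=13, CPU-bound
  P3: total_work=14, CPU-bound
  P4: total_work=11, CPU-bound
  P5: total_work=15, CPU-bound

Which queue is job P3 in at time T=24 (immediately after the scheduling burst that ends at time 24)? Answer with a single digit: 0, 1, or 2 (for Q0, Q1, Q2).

Answer: 1

Derivation:
t=0-3: P1@Q0 runs 3, rem=9, I/O yield, promote→Q0. Q0=[P2,P3,P4,P5,P1] Q1=[] Q2=[]
t=3-6: P2@Q0 runs 3, rem=10, quantum used, demote→Q1. Q0=[P3,P4,P5,P1] Q1=[P2] Q2=[]
t=6-9: P3@Q0 runs 3, rem=11, quantum used, demote→Q1. Q0=[P4,P5,P1] Q1=[P2,P3] Q2=[]
t=9-12: P4@Q0 runs 3, rem=8, quantum used, demote→Q1. Q0=[P5,P1] Q1=[P2,P3,P4] Q2=[]
t=12-15: P5@Q0 runs 3, rem=12, quantum used, demote→Q1. Q0=[P1] Q1=[P2,P3,P4,P5] Q2=[]
t=15-18: P1@Q0 runs 3, rem=6, I/O yield, promote→Q0. Q0=[P1] Q1=[P2,P3,P4,P5] Q2=[]
t=18-21: P1@Q0 runs 3, rem=3, I/O yield, promote→Q0. Q0=[P1] Q1=[P2,P3,P4,P5] Q2=[]
t=21-24: P1@Q0 runs 3, rem=0, completes. Q0=[] Q1=[P2,P3,P4,P5] Q2=[]
t=24-30: P2@Q1 runs 6, rem=4, quantum used, demote→Q2. Q0=[] Q1=[P3,P4,P5] Q2=[P2]
t=30-36: P3@Q1 runs 6, rem=5, quantum used, demote→Q2. Q0=[] Q1=[P4,P5] Q2=[P2,P3]
t=36-42: P4@Q1 runs 6, rem=2, quantum used, demote→Q2. Q0=[] Q1=[P5] Q2=[P2,P3,P4]
t=42-48: P5@Q1 runs 6, rem=6, quantum used, demote→Q2. Q0=[] Q1=[] Q2=[P2,P3,P4,P5]
t=48-52: P2@Q2 runs 4, rem=0, completes. Q0=[] Q1=[] Q2=[P3,P4,P5]
t=52-57: P3@Q2 runs 5, rem=0, completes. Q0=[] Q1=[] Q2=[P4,P5]
t=57-59: P4@Q2 runs 2, rem=0, completes. Q0=[] Q1=[] Q2=[P5]
t=59-65: P5@Q2 runs 6, rem=0, completes. Q0=[] Q1=[] Q2=[]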